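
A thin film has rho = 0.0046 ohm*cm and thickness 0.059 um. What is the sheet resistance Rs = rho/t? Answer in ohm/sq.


Step 1: Convert thickness to cm: t = 0.059 um = 5.9000e-06 cm
Step 2: Rs = rho / t = 0.0046 / 5.9000e-06
Step 3: Rs = 779.7 ohm/sq

779.7


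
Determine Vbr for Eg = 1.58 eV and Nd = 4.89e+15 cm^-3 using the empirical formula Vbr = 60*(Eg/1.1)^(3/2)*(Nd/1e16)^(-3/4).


Step 1: Eg/1.1 = 1.58/1.1 = 1.436364
Step 2: (Eg/1.1)^1.5 = 1.436364^1.5 = 1.721459
Step 3: (Nd/1e16)^(-0.75) = (0.489)^(-0.75) = 1.710088
Step 4: Vbr = 60 * 1.721459 * 1.710088 = 176.6 V

176.6


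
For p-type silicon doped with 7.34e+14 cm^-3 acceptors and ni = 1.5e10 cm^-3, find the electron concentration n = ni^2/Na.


Step 1: Majority hole concentration p ≈ Na = 7.34e+14 cm^-3
Step 2: n = ni^2 / Na = (1.5e10)^2 / 7.34e+14
Step 3: n = 3.07e+05 cm^-3

3.07e+05


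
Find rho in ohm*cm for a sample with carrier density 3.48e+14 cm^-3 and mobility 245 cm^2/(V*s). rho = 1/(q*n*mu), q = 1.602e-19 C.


Step 1: sigma = q * n * mu = 1.602e-19 * 3.48e+14 * 245 = 1.36587e-02 S/cm
Step 2: rho = 1 / sigma = 1 / 1.36587e-02 = 73.21 ohm*cm

73.21


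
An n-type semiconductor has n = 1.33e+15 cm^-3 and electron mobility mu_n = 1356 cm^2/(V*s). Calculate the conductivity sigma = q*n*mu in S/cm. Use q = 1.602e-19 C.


Step 1: sigma = q * n * mu
Step 2: sigma = 1.602e-19 * 1.33e+15 * 1356
Step 3: sigma = 2.889e-01 S/cm

2.889e-01


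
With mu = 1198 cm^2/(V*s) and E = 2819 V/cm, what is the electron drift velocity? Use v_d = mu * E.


Step 1: v_d = mu * E
Step 2: v_d = 1198 * 2819 = 3377162
Step 3: v_d = 3.38e+06 cm/s

3.38e+06


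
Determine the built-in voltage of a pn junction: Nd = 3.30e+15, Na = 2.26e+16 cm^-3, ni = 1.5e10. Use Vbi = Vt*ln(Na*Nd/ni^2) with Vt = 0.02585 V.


Step 1: Compute Na*Nd/ni^2 = 2.26e+16 * 3.30e+15 / (1.5e10)^2 = 3.3147e+11
Step 2: ln(3.3147e+11) = 26.5268
Step 3: Vbi = 0.02585 * 26.5268 = 0.686 V

0.686


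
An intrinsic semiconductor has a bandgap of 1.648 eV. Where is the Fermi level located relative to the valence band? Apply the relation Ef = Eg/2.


Step 1: For an intrinsic semiconductor, the Fermi level sits at midgap.
Step 2: Ef = Eg / 2 = 1.648 / 2 = 0.824 eV

0.824


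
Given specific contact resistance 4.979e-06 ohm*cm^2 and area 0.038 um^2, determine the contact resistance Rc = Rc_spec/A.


Step 1: Convert area to cm^2: 0.038 um^2 = 3.8000e-10 cm^2
Step 2: Rc = Rc_spec / A = 4.979e-06 / 3.8000e-10
Step 3: Rc = 1.31e+04 ohms

1.31e+04


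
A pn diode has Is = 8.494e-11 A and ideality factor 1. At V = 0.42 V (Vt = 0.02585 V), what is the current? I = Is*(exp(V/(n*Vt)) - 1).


Step 1: V/(n*Vt) = 0.42/(1*0.02585) = 16.2476
Step 2: exp(16.2476) = 1.1383e+07
Step 3: I = 8.494e-11 * (1.1383e+07 - 1) = 9.67e-04 A

9.67e-04


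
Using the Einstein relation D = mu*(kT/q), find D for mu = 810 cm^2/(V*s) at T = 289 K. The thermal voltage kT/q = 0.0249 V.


Step 1: D = mu * (kT/q)
Step 2: D = 810 * 0.0249
Step 3: D = 20.17 cm^2/s

20.17


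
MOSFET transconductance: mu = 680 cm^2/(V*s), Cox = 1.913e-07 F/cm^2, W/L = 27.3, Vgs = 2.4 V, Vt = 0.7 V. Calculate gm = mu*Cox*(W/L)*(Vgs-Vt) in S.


Step 1: Vov = Vgs - Vt = 2.4 - 0.7 = 1.7 V
Step 2: gm = mu * Cox * (W/L) * Vov
Step 3: gm = 680 * 1.913e-07 * 27.3 * 1.7 = 6.04e-03 S

6.04e-03


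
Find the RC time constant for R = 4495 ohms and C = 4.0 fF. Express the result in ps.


Step 1: tau = R * C
Step 2: tau = 4495 * 4.0 fF = 4495 * 4.0e-15 F
Step 3: tau = 1.798e-11 s = 17.98 ps

17.98


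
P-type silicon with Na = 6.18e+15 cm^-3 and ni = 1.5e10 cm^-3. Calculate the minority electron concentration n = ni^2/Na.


Step 1: Majority hole concentration p ≈ Na = 6.18e+15 cm^-3
Step 2: n = ni^2 / Na = (1.5e10)^2 / 6.18e+15
Step 3: n = 3.64e+04 cm^-3

3.64e+04


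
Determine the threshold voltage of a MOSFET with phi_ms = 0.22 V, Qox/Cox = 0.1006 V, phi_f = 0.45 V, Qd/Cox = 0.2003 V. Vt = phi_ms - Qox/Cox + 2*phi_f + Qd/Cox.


Step 1: Vt = phi_ms - Qox/Cox + 2*phi_f + Qd/Cox
Step 2: Vt = 0.22 - 0.1006 + 2*0.45 + 0.2003
Step 3: Vt = 0.22 - 0.1006 + 0.9 + 0.2003
Step 4: Vt = 1.2197 V

1.2197


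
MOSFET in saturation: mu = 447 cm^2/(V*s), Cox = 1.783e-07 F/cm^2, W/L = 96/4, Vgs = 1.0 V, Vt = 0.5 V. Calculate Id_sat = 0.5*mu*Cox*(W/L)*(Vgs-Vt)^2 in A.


Step 1: Overdrive voltage Vov = Vgs - Vt = 1.0 - 0.5 = 0.5 V
Step 2: W/L = 96/4 = 24
Step 3: Id = 0.5 * 447 * 1.783e-07 * 24 * 0.5^2
Step 4: Id = 2.39e-04 A

2.39e-04


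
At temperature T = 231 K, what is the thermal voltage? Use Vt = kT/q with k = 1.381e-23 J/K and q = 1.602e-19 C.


Step 1: kT = 1.381e-23 * 231 = 3.19011e-21 J
Step 2: Vt = kT/q = 3.19011e-21 / 1.602e-19
Step 3: Vt = 0.01991 V

0.01991


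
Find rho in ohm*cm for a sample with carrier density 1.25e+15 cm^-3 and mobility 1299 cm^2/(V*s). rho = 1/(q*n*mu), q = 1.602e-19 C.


Step 1: sigma = q * n * mu = 1.602e-19 * 1.25e+15 * 1299 = 2.60125e-01 S/cm
Step 2: rho = 1 / sigma = 1 / 2.60125e-01 = 3.844 ohm*cm

3.844


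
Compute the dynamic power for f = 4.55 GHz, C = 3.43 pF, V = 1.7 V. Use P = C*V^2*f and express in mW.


Step 1: V^2 = 1.7^2 = 2.89 V^2
Step 2: P = C*V^2*f = 3.43e-12 F * 2.89 * 4.55e9 Hz
Step 3: P = 4.5102785e-02 W
Step 4: P = 45.103 mW

45.103


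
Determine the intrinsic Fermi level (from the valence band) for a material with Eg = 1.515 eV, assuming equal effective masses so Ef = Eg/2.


Step 1: For an intrinsic semiconductor, the Fermi level sits at midgap.
Step 2: Ef = Eg / 2 = 1.515 / 2 = 0.7575 eV

0.7575


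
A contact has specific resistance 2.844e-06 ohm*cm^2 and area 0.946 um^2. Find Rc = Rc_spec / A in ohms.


Step 1: Convert area to cm^2: 0.946 um^2 = 9.4600e-09 cm^2
Step 2: Rc = Rc_spec / A = 2.844e-06 / 9.4600e-09
Step 3: Rc = 3.01e+02 ohms

3.01e+02


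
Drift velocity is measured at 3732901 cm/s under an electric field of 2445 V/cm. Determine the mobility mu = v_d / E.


Step 1: mu = v_d / E
Step 2: mu = 3732901 / 2445
Step 3: mu = 1526.75 cm^2/(V*s)

1526.75


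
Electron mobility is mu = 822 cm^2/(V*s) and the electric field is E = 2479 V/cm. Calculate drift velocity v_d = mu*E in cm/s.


Step 1: v_d = mu * E
Step 2: v_d = 822 * 2479 = 2037738
Step 3: v_d = 2.04e+06 cm/s

2.04e+06


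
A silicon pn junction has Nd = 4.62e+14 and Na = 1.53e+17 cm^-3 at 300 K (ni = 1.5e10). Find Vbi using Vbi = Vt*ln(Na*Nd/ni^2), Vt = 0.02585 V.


Step 1: Compute Na*Nd/ni^2 = 1.53e+17 * 4.62e+14 / (1.5e10)^2 = 3.1416e+11
Step 2: ln(3.1416e+11) = 26.4732
Step 3: Vbi = 0.02585 * 26.4732 = 0.684 V

0.684


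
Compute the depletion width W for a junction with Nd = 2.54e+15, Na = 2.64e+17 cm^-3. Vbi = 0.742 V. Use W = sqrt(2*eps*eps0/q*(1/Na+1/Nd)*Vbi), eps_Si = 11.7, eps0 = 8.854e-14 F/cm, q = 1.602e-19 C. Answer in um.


Step 1: 1/Na + 1/Nd = 1/2.64e+17 + 1/2.54e+15 = 3.97489e-16
Step 2: 2*eps*eps0/q = 2*11.7*8.854e-14/1.602e-19 = 1.293281e+07
Step 3: W^2 = 1.293281e+07 * 3.97489e-16 * 0.742 = 3.81436e-09
Step 4: W = sqrt(3.81436e-09) = 6.176e-05 cm = 0.6176 um

0.6176


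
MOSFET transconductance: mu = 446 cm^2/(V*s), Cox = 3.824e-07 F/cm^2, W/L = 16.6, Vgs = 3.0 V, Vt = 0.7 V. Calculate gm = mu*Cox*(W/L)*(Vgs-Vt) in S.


Step 1: Vov = Vgs - Vt = 3.0 - 0.7 = 2.3 V
Step 2: gm = mu * Cox * (W/L) * Vov
Step 3: gm = 446 * 3.824e-07 * 16.6 * 2.3 = 6.51e-03 S

6.51e-03


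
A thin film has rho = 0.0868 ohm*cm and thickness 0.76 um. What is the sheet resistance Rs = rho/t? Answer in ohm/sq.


Step 1: Convert thickness to cm: t = 0.76 um = 7.6000e-05 cm
Step 2: Rs = rho / t = 0.0868 / 7.6000e-05
Step 3: Rs = 1142.1 ohm/sq

1142.1


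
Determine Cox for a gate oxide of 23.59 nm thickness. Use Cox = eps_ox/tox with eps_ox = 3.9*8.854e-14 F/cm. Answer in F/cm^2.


Step 1: eps_ox = 3.9 * 8.854e-14 = 3.45306e-13 F/cm
Step 2: tox in cm = 23.59 nm * 1e-7 = 2.3590e-06 cm
Step 3: Cox = 3.45306e-13 / 2.3590e-06 = 1.46e-07 F/cm^2

1.46e-07


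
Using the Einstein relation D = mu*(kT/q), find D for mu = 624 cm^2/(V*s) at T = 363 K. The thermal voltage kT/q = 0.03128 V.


Step 1: D = mu * (kT/q)
Step 2: D = 624 * 0.03128
Step 3: D = 19.52 cm^2/s

19.52


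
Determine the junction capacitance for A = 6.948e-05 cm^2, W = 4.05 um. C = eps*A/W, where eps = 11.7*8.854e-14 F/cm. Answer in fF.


Step 1: eps_Si = 11.7 * 8.854e-14 = 1.035918e-12 F/cm
Step 2: W in cm = 4.05 * 1e-4 = 4.05e-04 cm
Step 3: C = 1.035918e-12 * 6.948e-05 / 4.05e-04 = 1.777175e-13 F
Step 4: C = 177.72 fF

177.72


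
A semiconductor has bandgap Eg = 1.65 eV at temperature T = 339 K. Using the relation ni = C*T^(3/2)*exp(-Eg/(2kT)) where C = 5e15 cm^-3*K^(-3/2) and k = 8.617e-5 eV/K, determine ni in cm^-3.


Step 1: Compute kT = 8.617e-5 * 339 = 0.02921163 eV
Step 2: Exponent = -Eg/(2kT) = -1.65/(2*0.02921163) = -28.24218
Step 3: T^(3/2) = 339^1.5 = 6241.65
Step 4: ni = 5e15 * 6241.65 * exp(-28.24218) = 1.69e+07 cm^-3

1.69e+07


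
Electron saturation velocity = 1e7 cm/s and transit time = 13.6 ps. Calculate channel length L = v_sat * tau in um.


Step 1: tau in seconds = 13.6 ps * 1e-12 = 1.3600e-11 s
Step 2: L = v_sat * tau = 1e7 * 1.3600e-11 = 1.3600e-04 cm
Step 3: L in um = 1.3600e-04 * 1e4 = 1.36 um

1.36


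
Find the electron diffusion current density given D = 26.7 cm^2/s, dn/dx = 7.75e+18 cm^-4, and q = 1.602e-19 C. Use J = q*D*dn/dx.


Step 1: J = q * D * (dn/dx)
Step 2: J = 1.602e-19 * 26.7 * 7.75e+18
Step 3: J = 3.31e+01 A/cm^2

3.31e+01


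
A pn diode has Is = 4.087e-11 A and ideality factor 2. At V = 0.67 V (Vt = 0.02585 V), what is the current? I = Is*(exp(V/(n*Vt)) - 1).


Step 1: V/(n*Vt) = 0.67/(2*0.02585) = 12.9594
Step 2: exp(12.9594) = 4.2481e+05
Step 3: I = 4.087e-11 * (4.2481e+05 - 1) = 1.74e-05 A

1.74e-05


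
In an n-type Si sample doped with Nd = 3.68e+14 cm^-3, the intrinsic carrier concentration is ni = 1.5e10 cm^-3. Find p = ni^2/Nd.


Step 1: Since Nd >> ni, n ≈ Nd = 3.68e+14 cm^-3
Step 2: p = ni^2 / n = (1.5e10)^2 / 3.68e+14
Step 3: p = 2.25e20 / 3.68e+14 = 6.11e+05 cm^-3

6.11e+05


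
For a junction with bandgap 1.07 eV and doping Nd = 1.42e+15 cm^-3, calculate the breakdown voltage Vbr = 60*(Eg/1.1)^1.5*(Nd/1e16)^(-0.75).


Step 1: Eg/1.1 = 1.07/1.1 = 0.972727
Step 2: (Eg/1.1)^1.5 = 0.972727^1.5 = 0.959371
Step 3: (Nd/1e16)^(-0.75) = (0.142)^(-0.75) = 4.322985
Step 4: Vbr = 60 * 0.959371 * 4.322985 = 248.8 V

248.8


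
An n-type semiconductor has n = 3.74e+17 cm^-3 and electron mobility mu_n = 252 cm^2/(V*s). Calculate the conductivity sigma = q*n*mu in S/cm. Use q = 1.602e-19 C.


Step 1: sigma = q * n * mu
Step 2: sigma = 1.602e-19 * 3.74e+17 * 252
Step 3: sigma = 1.510e+01 S/cm

1.510e+01


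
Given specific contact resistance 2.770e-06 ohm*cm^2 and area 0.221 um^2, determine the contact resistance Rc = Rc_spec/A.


Step 1: Convert area to cm^2: 0.221 um^2 = 2.2100e-09 cm^2
Step 2: Rc = Rc_spec / A = 2.770e-06 / 2.2100e-09
Step 3: Rc = 1.25e+03 ohms

1.25e+03


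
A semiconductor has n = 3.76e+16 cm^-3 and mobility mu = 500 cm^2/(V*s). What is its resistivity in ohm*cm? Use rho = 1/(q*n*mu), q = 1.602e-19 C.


Step 1: sigma = q * n * mu = 1.602e-19 * 3.76e+16 * 500 = 3.01176e+00 S/cm
Step 2: rho = 1 / sigma = 1 / 3.01176e+00 = 0.332 ohm*cm

0.332


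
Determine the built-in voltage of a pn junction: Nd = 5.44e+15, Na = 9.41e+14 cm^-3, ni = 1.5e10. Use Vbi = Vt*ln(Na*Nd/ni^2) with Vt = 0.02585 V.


Step 1: Compute Na*Nd/ni^2 = 9.41e+14 * 5.44e+15 / (1.5e10)^2 = 2.2751e+10
Step 2: ln(2.2751e+10) = 23.8479
Step 3: Vbi = 0.02585 * 23.8479 = 0.616 V

0.616


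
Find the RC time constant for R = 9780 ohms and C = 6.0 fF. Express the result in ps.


Step 1: tau = R * C
Step 2: tau = 9780 * 6.0 fF = 9780 * 6.0e-15 F
Step 3: tau = 5.868e-11 s = 58.68 ps

58.68


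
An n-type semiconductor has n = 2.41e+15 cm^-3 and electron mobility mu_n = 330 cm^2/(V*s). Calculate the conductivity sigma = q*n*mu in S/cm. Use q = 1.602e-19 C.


Step 1: sigma = q * n * mu
Step 2: sigma = 1.602e-19 * 2.41e+15 * 330
Step 3: sigma = 1.274e-01 S/cm

1.274e-01


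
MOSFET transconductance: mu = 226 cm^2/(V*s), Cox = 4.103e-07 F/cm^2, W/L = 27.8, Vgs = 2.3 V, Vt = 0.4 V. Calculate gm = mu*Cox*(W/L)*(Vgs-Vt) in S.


Step 1: Vov = Vgs - Vt = 2.3 - 0.4 = 1.9 V
Step 2: gm = mu * Cox * (W/L) * Vov
Step 3: gm = 226 * 4.103e-07 * 27.8 * 1.9 = 4.90e-03 S

4.90e-03


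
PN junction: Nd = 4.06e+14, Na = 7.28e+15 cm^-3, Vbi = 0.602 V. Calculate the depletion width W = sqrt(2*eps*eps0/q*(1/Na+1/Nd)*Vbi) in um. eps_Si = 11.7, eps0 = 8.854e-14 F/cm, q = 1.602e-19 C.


Step 1: 1/Na + 1/Nd = 1/7.28e+15 + 1/4.06e+14 = 2.60042e-15
Step 2: 2*eps*eps0/q = 2*11.7*8.854e-14/1.602e-19 = 1.293281e+07
Step 3: W^2 = 1.293281e+07 * 2.60042e-15 * 0.602 = 2.02457e-08
Step 4: W = sqrt(2.02457e-08) = 1.423e-04 cm = 1.423 um

1.423


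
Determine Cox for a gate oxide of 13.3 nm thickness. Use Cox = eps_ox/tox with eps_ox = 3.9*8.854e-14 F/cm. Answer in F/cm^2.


Step 1: eps_ox = 3.9 * 8.854e-14 = 3.45306e-13 F/cm
Step 2: tox in cm = 13.3 nm * 1e-7 = 1.3300e-06 cm
Step 3: Cox = 3.45306e-13 / 1.3300e-06 = 2.60e-07 F/cm^2

2.60e-07


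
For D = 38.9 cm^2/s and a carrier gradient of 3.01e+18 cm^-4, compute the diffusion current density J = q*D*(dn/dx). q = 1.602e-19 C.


Step 1: J = q * D * (dn/dx)
Step 2: J = 1.602e-19 * 38.9 * 3.01e+18
Step 3: J = 1.88e+01 A/cm^2

1.88e+01


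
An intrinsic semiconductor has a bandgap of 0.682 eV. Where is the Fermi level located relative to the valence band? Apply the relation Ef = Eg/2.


Step 1: For an intrinsic semiconductor, the Fermi level sits at midgap.
Step 2: Ef = Eg / 2 = 0.682 / 2 = 0.341 eV

0.341


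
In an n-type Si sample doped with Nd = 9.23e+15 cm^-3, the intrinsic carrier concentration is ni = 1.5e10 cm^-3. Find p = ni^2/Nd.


Step 1: Since Nd >> ni, n ≈ Nd = 9.23e+15 cm^-3
Step 2: p = ni^2 / n = (1.5e10)^2 / 9.23e+15
Step 3: p = 2.25e20 / 9.23e+15 = 2.44e+04 cm^-3

2.44e+04


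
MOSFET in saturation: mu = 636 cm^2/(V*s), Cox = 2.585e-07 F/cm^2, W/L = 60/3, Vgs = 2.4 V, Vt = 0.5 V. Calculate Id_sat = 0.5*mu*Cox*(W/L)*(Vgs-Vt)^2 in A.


Step 1: Overdrive voltage Vov = Vgs - Vt = 2.4 - 0.5 = 1.9 V
Step 2: W/L = 60/3 = 20
Step 3: Id = 0.5 * 636 * 2.585e-07 * 20 * 1.9^2
Step 4: Id = 5.94e-03 A

5.94e-03


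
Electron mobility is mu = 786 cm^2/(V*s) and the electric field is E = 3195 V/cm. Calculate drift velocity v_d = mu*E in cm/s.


Step 1: v_d = mu * E
Step 2: v_d = 786 * 3195 = 2511270
Step 3: v_d = 2.51e+06 cm/s

2.51e+06


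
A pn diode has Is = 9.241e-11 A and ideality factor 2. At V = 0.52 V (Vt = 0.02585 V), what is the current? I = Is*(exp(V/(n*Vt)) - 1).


Step 1: V/(n*Vt) = 0.52/(2*0.02585) = 10.0580
Step 2: exp(10.0580) = 2.3342e+04
Step 3: I = 9.241e-11 * (2.3342e+04 - 1) = 2.16e-06 A

2.16e-06


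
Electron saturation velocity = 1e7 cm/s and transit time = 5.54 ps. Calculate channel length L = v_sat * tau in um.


Step 1: tau in seconds = 5.54 ps * 1e-12 = 5.5400e-12 s
Step 2: L = v_sat * tau = 1e7 * 5.5400e-12 = 5.5400e-05 cm
Step 3: L in um = 5.5400e-05 * 1e4 = 0.554 um

0.554


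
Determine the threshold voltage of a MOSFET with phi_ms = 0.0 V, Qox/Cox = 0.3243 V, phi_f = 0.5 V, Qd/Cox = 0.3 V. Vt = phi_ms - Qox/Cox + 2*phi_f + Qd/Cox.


Step 1: Vt = phi_ms - Qox/Cox + 2*phi_f + Qd/Cox
Step 2: Vt = 0.0 - 0.3243 + 2*0.5 + 0.3
Step 3: Vt = 0.0 - 0.3243 + 1.0 + 0.3
Step 4: Vt = 0.9757 V

0.9757


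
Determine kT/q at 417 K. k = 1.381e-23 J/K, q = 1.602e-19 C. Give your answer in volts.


Step 1: kT = 1.381e-23 * 417 = 5.75877e-21 J
Step 2: Vt = kT/q = 5.75877e-21 / 1.602e-19
Step 3: Vt = 0.03595 V

0.03595


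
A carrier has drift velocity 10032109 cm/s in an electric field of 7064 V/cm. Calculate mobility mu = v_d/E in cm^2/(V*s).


Step 1: mu = v_d / E
Step 2: mu = 10032109 / 7064
Step 3: mu = 1420.17 cm^2/(V*s)

1420.17


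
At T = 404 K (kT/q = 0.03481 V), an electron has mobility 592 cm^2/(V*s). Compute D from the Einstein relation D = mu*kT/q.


Step 1: D = mu * (kT/q)
Step 2: D = 592 * 0.03481
Step 3: D = 20.61 cm^2/s

20.61


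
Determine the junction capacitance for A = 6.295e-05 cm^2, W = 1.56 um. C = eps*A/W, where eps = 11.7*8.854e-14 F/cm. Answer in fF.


Step 1: eps_Si = 11.7 * 8.854e-14 = 1.035918e-12 F/cm
Step 2: W in cm = 1.56 * 1e-4 = 1.56e-04 cm
Step 3: C = 1.035918e-12 * 6.295e-05 / 1.56e-04 = 4.180195e-13 F
Step 4: C = 418.02 fF

418.02


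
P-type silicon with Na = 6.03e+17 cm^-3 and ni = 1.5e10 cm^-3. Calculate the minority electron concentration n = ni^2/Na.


Step 1: Majority hole concentration p ≈ Na = 6.03e+17 cm^-3
Step 2: n = ni^2 / Na = (1.5e10)^2 / 6.03e+17
Step 3: n = 3.73e+02 cm^-3

3.73e+02


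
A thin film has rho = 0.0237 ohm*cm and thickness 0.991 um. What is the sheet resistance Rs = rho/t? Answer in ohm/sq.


Step 1: Convert thickness to cm: t = 0.991 um = 9.9100e-05 cm
Step 2: Rs = rho / t = 0.0237 / 9.9100e-05
Step 3: Rs = 239.2 ohm/sq

239.2


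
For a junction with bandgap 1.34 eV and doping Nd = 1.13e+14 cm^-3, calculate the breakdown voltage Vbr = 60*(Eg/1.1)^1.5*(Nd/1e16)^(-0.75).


Step 1: Eg/1.1 = 1.34/1.1 = 1.218182
Step 2: (Eg/1.1)^1.5 = 1.218182^1.5 = 1.344523
Step 3: (Nd/1e16)^(-0.75) = (0.0113)^(-0.75) = 28.853013
Step 4: Vbr = 60 * 1.344523 * 28.853013 = 2327.6 V

2327.6


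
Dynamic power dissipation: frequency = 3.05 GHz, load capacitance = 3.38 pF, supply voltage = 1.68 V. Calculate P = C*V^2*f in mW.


Step 1: V^2 = 1.68^2 = 2.8224 V^2
Step 2: P = C*V^2*f = 3.38e-12 F * 2.8224 * 3.05e9 Hz
Step 3: P = 2.90961216e-02 W
Step 4: P = 29.096 mW

29.096


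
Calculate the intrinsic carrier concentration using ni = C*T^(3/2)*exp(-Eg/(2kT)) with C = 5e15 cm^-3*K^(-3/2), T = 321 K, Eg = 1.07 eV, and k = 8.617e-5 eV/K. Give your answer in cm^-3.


Step 1: Compute kT = 8.617e-5 * 321 = 0.02766057 eV
Step 2: Exponent = -Eg/(2kT) = -1.07/(2*0.02766057) = -19.34161
Step 3: T^(3/2) = 321^1.5 = 5751.19
Step 4: ni = 5e15 * 5751.19 * exp(-19.34161) = 1.14e+11 cm^-3

1.14e+11


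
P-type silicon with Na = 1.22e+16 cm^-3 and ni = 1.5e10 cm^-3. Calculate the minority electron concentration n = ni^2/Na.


Step 1: Majority hole concentration p ≈ Na = 1.22e+16 cm^-3
Step 2: n = ni^2 / Na = (1.5e10)^2 / 1.22e+16
Step 3: n = 1.84e+04 cm^-3

1.84e+04


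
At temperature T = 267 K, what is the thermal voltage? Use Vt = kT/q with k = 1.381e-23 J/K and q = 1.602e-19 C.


Step 1: kT = 1.381e-23 * 267 = 3.68727e-21 J
Step 2: Vt = kT/q = 3.68727e-21 / 1.602e-19
Step 3: Vt = 0.02302 V

0.02302


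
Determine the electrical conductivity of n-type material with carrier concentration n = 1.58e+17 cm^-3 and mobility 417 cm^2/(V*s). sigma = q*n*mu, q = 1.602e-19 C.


Step 1: sigma = q * n * mu
Step 2: sigma = 1.602e-19 * 1.58e+17 * 417
Step 3: sigma = 1.055e+01 S/cm

1.055e+01


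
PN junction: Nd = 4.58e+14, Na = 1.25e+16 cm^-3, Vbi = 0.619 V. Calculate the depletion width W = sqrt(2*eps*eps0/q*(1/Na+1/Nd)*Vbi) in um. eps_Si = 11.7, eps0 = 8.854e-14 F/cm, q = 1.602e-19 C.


Step 1: 1/Na + 1/Nd = 1/1.25e+16 + 1/4.58e+14 = 2.26341e-15
Step 2: 2*eps*eps0/q = 2*11.7*8.854e-14/1.602e-19 = 1.293281e+07
Step 3: W^2 = 1.293281e+07 * 2.26341e-15 * 0.619 = 1.81195e-08
Step 4: W = sqrt(1.81195e-08) = 1.346e-04 cm = 1.346 um

1.346


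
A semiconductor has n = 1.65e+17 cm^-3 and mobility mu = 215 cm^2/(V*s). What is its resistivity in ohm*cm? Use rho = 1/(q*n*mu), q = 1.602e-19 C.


Step 1: sigma = q * n * mu = 1.602e-19 * 1.65e+17 * 215 = 5.68310e+00 S/cm
Step 2: rho = 1 / sigma = 1 / 5.68310e+00 = 0.176 ohm*cm

0.176


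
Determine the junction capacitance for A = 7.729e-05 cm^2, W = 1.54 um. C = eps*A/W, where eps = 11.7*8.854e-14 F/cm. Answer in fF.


Step 1: eps_Si = 11.7 * 8.854e-14 = 1.035918e-12 F/cm
Step 2: W in cm = 1.54 * 1e-4 = 1.54e-04 cm
Step 3: C = 1.035918e-12 * 7.729e-05 / 1.54e-04 = 5.199098e-13 F
Step 4: C = 519.91 fF

519.91


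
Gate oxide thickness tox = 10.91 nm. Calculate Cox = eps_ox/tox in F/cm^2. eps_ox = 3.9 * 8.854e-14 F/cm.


Step 1: eps_ox = 3.9 * 8.854e-14 = 3.45306e-13 F/cm
Step 2: tox in cm = 10.91 nm * 1e-7 = 1.0910e-06 cm
Step 3: Cox = 3.45306e-13 / 1.0910e-06 = 3.17e-07 F/cm^2

3.17e-07


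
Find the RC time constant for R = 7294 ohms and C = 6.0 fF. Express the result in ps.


Step 1: tau = R * C
Step 2: tau = 7294 * 6.0 fF = 7294 * 6.0e-15 F
Step 3: tau = 4.3764e-11 s = 43.764 ps

43.764


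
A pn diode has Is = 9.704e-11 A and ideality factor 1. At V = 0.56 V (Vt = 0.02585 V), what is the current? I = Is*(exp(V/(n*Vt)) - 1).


Step 1: V/(n*Vt) = 0.56/(1*0.02585) = 21.6634
Step 2: exp(21.6634) = 2.5603e+09
Step 3: I = 9.704e-11 * (2.5603e+09 - 1) = 2.48e-01 A

2.48e-01


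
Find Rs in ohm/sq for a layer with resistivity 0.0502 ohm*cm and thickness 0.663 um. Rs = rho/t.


Step 1: Convert thickness to cm: t = 0.663 um = 6.6300e-05 cm
Step 2: Rs = rho / t = 0.0502 / 6.6300e-05
Step 3: Rs = 757.2 ohm/sq

757.2


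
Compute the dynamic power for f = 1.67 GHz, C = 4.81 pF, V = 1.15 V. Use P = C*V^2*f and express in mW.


Step 1: V^2 = 1.15^2 = 1.3225 V^2
Step 2: P = C*V^2*f = 4.81e-12 F * 1.3225 * 1.67e9 Hz
Step 3: P = 1.062324575e-02 W
Step 4: P = 10.623 mW

10.623


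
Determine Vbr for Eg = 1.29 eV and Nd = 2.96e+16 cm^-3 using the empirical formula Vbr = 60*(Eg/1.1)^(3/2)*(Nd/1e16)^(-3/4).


Step 1: Eg/1.1 = 1.29/1.1 = 1.172727
Step 2: (Eg/1.1)^1.5 = 1.172727^1.5 = 1.269976
Step 3: (Nd/1e16)^(-0.75) = (2.96)^(-0.75) = 0.443130
Step 4: Vbr = 60 * 1.269976 * 0.443130 = 33.8 V

33.8


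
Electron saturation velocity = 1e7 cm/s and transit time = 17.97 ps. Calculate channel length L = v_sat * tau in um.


Step 1: tau in seconds = 17.97 ps * 1e-12 = 1.7970e-11 s
Step 2: L = v_sat * tau = 1e7 * 1.7970e-11 = 1.7970e-04 cm
Step 3: L in um = 1.7970e-04 * 1e4 = 1.797 um

1.797


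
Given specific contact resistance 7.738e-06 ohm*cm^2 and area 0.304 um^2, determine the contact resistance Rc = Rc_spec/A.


Step 1: Convert area to cm^2: 0.304 um^2 = 3.0400e-09 cm^2
Step 2: Rc = Rc_spec / A = 7.738e-06 / 3.0400e-09
Step 3: Rc = 2.55e+03 ohms

2.55e+03


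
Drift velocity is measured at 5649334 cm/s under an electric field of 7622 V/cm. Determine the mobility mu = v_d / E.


Step 1: mu = v_d / E
Step 2: mu = 5649334 / 7622
Step 3: mu = 741.19 cm^2/(V*s)

741.19


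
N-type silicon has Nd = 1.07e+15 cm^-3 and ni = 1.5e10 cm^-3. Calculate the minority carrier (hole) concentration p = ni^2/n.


Step 1: Since Nd >> ni, n ≈ Nd = 1.07e+15 cm^-3
Step 2: p = ni^2 / n = (1.5e10)^2 / 1.07e+15
Step 3: p = 2.25e20 / 1.07e+15 = 2.10e+05 cm^-3

2.10e+05


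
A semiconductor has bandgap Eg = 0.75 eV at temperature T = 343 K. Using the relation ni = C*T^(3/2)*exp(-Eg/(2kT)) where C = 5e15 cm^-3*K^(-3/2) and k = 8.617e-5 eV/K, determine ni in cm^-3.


Step 1: Compute kT = 8.617e-5 * 343 = 0.02955631 eV
Step 2: Exponent = -Eg/(2kT) = -0.75/(2*0.02955631) = -12.68765
Step 3: T^(3/2) = 343^1.5 = 6352.45
Step 4: ni = 5e15 * 6352.45 * exp(-12.68765) = 9.81e+13 cm^-3

9.81e+13


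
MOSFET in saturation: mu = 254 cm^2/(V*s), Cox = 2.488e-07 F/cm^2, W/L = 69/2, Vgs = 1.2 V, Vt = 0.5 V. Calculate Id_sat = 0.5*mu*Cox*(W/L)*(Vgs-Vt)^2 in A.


Step 1: Overdrive voltage Vov = Vgs - Vt = 1.2 - 0.5 = 0.7 V
Step 2: W/L = 69/2 = 34.5
Step 3: Id = 0.5 * 254 * 2.488e-07 * 34.5 * 0.7^2
Step 4: Id = 5.34e-04 A

5.34e-04


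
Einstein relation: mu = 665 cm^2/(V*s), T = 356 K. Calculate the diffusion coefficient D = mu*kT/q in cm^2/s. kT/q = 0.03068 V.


Step 1: D = mu * (kT/q)
Step 2: D = 665 * 0.03068
Step 3: D = 20.4 cm^2/s

20.4


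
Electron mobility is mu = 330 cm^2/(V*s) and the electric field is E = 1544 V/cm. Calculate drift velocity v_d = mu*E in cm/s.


Step 1: v_d = mu * E
Step 2: v_d = 330 * 1544 = 509520
Step 3: v_d = 5.10e+05 cm/s

5.10e+05


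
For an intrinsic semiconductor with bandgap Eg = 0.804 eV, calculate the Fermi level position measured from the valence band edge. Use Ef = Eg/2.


Step 1: For an intrinsic semiconductor, the Fermi level sits at midgap.
Step 2: Ef = Eg / 2 = 0.804 / 2 = 0.402 eV

0.402


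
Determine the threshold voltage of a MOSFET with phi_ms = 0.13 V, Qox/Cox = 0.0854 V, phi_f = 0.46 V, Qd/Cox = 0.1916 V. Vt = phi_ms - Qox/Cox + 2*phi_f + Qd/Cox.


Step 1: Vt = phi_ms - Qox/Cox + 2*phi_f + Qd/Cox
Step 2: Vt = 0.13 - 0.0854 + 2*0.46 + 0.1916
Step 3: Vt = 0.13 - 0.0854 + 0.92 + 0.1916
Step 4: Vt = 1.1562 V

1.1562


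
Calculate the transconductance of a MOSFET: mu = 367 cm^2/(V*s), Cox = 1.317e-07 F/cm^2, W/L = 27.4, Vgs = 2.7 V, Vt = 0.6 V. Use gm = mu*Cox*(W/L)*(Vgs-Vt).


Step 1: Vov = Vgs - Vt = 2.7 - 0.6 = 2.1 V
Step 2: gm = mu * Cox * (W/L) * Vov
Step 3: gm = 367 * 1.317e-07 * 27.4 * 2.1 = 2.78e-03 S

2.78e-03


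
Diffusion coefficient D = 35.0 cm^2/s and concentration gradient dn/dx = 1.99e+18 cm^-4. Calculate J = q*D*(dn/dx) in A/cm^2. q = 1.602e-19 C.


Step 1: J = q * D * (dn/dx)
Step 2: J = 1.602e-19 * 35.0 * 1.99e+18
Step 3: J = 1.12e+01 A/cm^2

1.12e+01


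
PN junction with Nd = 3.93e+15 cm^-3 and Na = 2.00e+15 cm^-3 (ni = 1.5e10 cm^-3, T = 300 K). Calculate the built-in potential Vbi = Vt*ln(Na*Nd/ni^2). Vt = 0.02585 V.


Step 1: Compute Na*Nd/ni^2 = 2.00e+15 * 3.93e+15 / (1.5e10)^2 = 3.4933e+10
Step 2: ln(3.4933e+10) = 24.2767
Step 3: Vbi = 0.02585 * 24.2767 = 0.628 V

0.628


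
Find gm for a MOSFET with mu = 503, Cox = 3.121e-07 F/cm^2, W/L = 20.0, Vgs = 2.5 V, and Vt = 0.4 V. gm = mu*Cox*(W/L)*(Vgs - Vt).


Step 1: Vov = Vgs - Vt = 2.5 - 0.4 = 2.1 V
Step 2: gm = mu * Cox * (W/L) * Vov
Step 3: gm = 503 * 3.121e-07 * 20.0 * 2.1 = 6.59e-03 S

6.59e-03


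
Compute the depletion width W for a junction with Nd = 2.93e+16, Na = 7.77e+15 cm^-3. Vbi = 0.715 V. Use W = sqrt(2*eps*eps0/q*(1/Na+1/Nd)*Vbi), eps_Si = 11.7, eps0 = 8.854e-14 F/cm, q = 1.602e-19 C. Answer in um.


Step 1: 1/Na + 1/Nd = 1/7.77e+15 + 1/2.93e+16 = 1.62830e-16
Step 2: 2*eps*eps0/q = 2*11.7*8.854e-14/1.602e-19 = 1.293281e+07
Step 3: W^2 = 1.293281e+07 * 1.62830e-16 * 0.715 = 1.50568e-09
Step 4: W = sqrt(1.50568e-09) = 3.880e-05 cm = 0.388 um

0.388


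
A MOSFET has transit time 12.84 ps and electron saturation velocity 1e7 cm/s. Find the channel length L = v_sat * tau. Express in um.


Step 1: tau in seconds = 12.84 ps * 1e-12 = 1.2840e-11 s
Step 2: L = v_sat * tau = 1e7 * 1.2840e-11 = 1.2840e-04 cm
Step 3: L in um = 1.2840e-04 * 1e4 = 1.284 um

1.284


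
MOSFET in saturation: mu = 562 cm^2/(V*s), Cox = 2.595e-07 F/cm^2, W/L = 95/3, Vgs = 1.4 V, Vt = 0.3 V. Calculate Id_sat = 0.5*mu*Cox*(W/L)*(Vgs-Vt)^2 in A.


Step 1: Overdrive voltage Vov = Vgs - Vt = 1.4 - 0.3 = 1.1 V
Step 2: W/L = 95/3 = 31.6667
Step 3: Id = 0.5 * 562 * 2.595e-07 * 31.6667 * 1.1^2
Step 4: Id = 2.79e-03 A

2.79e-03


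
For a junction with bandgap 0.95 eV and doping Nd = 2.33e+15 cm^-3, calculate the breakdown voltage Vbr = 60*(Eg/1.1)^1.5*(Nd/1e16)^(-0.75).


Step 1: Eg/1.1 = 0.95/1.1 = 0.863636
Step 2: (Eg/1.1)^1.5 = 0.863636^1.5 = 0.802594
Step 3: (Nd/1e16)^(-0.75) = (0.233)^(-0.75) = 2.981831
Step 4: Vbr = 60 * 0.802594 * 2.981831 = 143.6 V

143.6


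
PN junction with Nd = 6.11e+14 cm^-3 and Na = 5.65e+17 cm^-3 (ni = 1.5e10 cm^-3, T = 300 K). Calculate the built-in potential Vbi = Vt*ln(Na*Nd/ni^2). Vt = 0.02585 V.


Step 1: Compute Na*Nd/ni^2 = 5.65e+17 * 6.11e+14 / (1.5e10)^2 = 1.5343e+12
Step 2: ln(1.5343e+12) = 28.0591
Step 3: Vbi = 0.02585 * 28.0591 = 0.725 V

0.725


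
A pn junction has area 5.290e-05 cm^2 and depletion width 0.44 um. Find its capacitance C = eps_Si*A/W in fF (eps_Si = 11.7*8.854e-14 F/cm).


Step 1: eps_Si = 11.7 * 8.854e-14 = 1.035918e-12 F/cm
Step 2: W in cm = 0.44 * 1e-4 = 4.40e-05 cm
Step 3: C = 1.035918e-12 * 5.290e-05 / 4.40e-05 = 1.245456e-12 F
Step 4: C = 1245.46 fF

1245.46


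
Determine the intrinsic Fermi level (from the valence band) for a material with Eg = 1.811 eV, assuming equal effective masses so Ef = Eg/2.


Step 1: For an intrinsic semiconductor, the Fermi level sits at midgap.
Step 2: Ef = Eg / 2 = 1.811 / 2 = 0.9055 eV

0.9055


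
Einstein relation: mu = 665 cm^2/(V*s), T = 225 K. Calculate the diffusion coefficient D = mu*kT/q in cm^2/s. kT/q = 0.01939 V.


Step 1: D = mu * (kT/q)
Step 2: D = 665 * 0.01939
Step 3: D = 12.89 cm^2/s

12.89


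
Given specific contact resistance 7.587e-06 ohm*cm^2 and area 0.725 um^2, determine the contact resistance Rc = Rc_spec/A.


Step 1: Convert area to cm^2: 0.725 um^2 = 7.2500e-09 cm^2
Step 2: Rc = Rc_spec / A = 7.587e-06 / 7.2500e-09
Step 3: Rc = 1.05e+03 ohms

1.05e+03


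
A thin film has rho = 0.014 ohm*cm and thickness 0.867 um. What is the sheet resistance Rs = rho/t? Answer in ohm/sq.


Step 1: Convert thickness to cm: t = 0.867 um = 8.6700e-05 cm
Step 2: Rs = rho / t = 0.014 / 8.6700e-05
Step 3: Rs = 161.5 ohm/sq

161.5


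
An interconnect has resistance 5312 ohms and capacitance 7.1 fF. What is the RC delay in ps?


Step 1: tau = R * C
Step 2: tau = 5312 * 7.1 fF = 5312 * 7.1e-15 F
Step 3: tau = 3.77152e-11 s = 37.7152 ps

37.7152


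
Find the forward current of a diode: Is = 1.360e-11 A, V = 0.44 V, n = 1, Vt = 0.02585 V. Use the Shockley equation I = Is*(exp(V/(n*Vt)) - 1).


Step 1: V/(n*Vt) = 0.44/(1*0.02585) = 17.0213
Step 2: exp(17.0213) = 2.4675e+07
Step 3: I = 1.360e-11 * (2.4675e+07 - 1) = 3.36e-04 A

3.36e-04


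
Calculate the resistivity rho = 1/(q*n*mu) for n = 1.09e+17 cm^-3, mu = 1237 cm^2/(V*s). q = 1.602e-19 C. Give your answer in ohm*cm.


Step 1: sigma = q * n * mu = 1.602e-19 * 1.09e+17 * 1237 = 2.16002e+01 S/cm
Step 2: rho = 1 / sigma = 1 / 2.16002e+01 = 0.0463 ohm*cm

0.0463


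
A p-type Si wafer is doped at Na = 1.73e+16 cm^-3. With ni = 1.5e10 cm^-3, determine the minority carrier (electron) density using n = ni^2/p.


Step 1: Majority hole concentration p ≈ Na = 1.73e+16 cm^-3
Step 2: n = ni^2 / Na = (1.5e10)^2 / 1.73e+16
Step 3: n = 1.30e+04 cm^-3

1.30e+04


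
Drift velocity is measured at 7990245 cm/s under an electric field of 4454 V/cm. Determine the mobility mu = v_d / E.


Step 1: mu = v_d / E
Step 2: mu = 7990245 / 4454
Step 3: mu = 1793.95 cm^2/(V*s)

1793.95


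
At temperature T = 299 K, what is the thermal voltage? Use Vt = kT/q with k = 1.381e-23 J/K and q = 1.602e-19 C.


Step 1: kT = 1.381e-23 * 299 = 4.12919e-21 J
Step 2: Vt = kT/q = 4.12919e-21 / 1.602e-19
Step 3: Vt = 0.02578 V

0.02578


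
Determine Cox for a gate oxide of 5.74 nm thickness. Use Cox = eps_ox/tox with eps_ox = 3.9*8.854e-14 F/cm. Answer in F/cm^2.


Step 1: eps_ox = 3.9 * 8.854e-14 = 3.45306e-13 F/cm
Step 2: tox in cm = 5.74 nm * 1e-7 = 5.7400e-07 cm
Step 3: Cox = 3.45306e-13 / 5.7400e-07 = 6.02e-07 F/cm^2

6.02e-07


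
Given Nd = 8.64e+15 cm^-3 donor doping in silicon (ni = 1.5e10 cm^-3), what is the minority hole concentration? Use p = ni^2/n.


Step 1: Since Nd >> ni, n ≈ Nd = 8.64e+15 cm^-3
Step 2: p = ni^2 / n = (1.5e10)^2 / 8.64e+15
Step 3: p = 2.25e20 / 8.64e+15 = 2.60e+04 cm^-3

2.60e+04


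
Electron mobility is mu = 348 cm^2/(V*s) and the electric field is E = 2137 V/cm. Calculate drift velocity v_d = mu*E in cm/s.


Step 1: v_d = mu * E
Step 2: v_d = 348 * 2137 = 743676
Step 3: v_d = 7.44e+05 cm/s

7.44e+05


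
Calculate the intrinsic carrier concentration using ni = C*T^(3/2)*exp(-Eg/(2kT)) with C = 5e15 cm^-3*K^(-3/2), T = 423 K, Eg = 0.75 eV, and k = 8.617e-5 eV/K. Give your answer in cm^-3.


Step 1: Compute kT = 8.617e-5 * 423 = 0.03644991 eV
Step 2: Exponent = -Eg/(2kT) = -0.75/(2*0.03644991) = -10.28809
Step 3: T^(3/2) = 423^1.5 = 8699.83
Step 4: ni = 5e15 * 8699.83 * exp(-10.28809) = 1.48e+15 cm^-3

1.48e+15


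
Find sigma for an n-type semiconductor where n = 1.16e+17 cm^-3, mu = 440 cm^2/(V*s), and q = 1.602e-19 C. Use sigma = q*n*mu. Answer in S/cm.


Step 1: sigma = q * n * mu
Step 2: sigma = 1.602e-19 * 1.16e+17 * 440
Step 3: sigma = 8.177e+00 S/cm

8.177e+00


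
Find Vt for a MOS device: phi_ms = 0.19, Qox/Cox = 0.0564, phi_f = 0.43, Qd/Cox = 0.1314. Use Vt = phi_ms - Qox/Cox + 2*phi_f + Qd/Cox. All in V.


Step 1: Vt = phi_ms - Qox/Cox + 2*phi_f + Qd/Cox
Step 2: Vt = 0.19 - 0.0564 + 2*0.43 + 0.1314
Step 3: Vt = 0.19 - 0.0564 + 0.86 + 0.1314
Step 4: Vt = 1.125 V

1.125


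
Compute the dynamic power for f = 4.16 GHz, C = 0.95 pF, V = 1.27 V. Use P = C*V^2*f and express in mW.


Step 1: V^2 = 1.27^2 = 1.6129 V^2
Step 2: P = C*V^2*f = 0.95e-12 F * 1.6129 * 4.16e9 Hz
Step 3: P = 6.3741808e-03 W
Step 4: P = 6.374 mW

6.374


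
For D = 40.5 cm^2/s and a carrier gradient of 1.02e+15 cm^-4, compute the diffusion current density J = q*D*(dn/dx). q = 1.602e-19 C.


Step 1: J = q * D * (dn/dx)
Step 2: J = 1.602e-19 * 40.5 * 1.02e+15
Step 3: J = 6.62e-03 A/cm^2

6.62e-03


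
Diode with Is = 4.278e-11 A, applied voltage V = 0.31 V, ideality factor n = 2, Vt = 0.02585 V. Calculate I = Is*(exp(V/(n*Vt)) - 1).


Step 1: V/(n*Vt) = 0.31/(2*0.02585) = 5.9961
Step 2: exp(5.9961) = 4.0186e+02
Step 3: I = 4.278e-11 * (4.0186e+02 - 1) = 1.71e-08 A

1.71e-08


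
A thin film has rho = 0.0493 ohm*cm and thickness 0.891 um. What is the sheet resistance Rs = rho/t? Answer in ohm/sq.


Step 1: Convert thickness to cm: t = 0.891 um = 8.9100e-05 cm
Step 2: Rs = rho / t = 0.0493 / 8.9100e-05
Step 3: Rs = 553.3 ohm/sq

553.3


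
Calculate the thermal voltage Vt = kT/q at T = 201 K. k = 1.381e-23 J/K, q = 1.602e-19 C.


Step 1: kT = 1.381e-23 * 201 = 2.77581e-21 J
Step 2: Vt = kT/q = 2.77581e-21 / 1.602e-19
Step 3: Vt = 0.01733 V

0.01733


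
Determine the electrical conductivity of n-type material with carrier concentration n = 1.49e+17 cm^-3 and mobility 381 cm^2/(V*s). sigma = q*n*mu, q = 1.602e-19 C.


Step 1: sigma = q * n * mu
Step 2: sigma = 1.602e-19 * 1.49e+17 * 381
Step 3: sigma = 9.094e+00 S/cm

9.094e+00


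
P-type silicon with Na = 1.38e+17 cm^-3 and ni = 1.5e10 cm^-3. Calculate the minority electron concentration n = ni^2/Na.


Step 1: Majority hole concentration p ≈ Na = 1.38e+17 cm^-3
Step 2: n = ni^2 / Na = (1.5e10)^2 / 1.38e+17
Step 3: n = 1.63e+03 cm^-3

1.63e+03


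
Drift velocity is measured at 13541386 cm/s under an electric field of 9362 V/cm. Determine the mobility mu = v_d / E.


Step 1: mu = v_d / E
Step 2: mu = 13541386 / 9362
Step 3: mu = 1446.42 cm^2/(V*s)

1446.42


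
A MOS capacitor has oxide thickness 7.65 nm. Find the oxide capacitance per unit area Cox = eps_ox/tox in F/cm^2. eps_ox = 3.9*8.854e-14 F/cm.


Step 1: eps_ox = 3.9 * 8.854e-14 = 3.45306e-13 F/cm
Step 2: tox in cm = 7.65 nm * 1e-7 = 7.6500e-07 cm
Step 3: Cox = 3.45306e-13 / 7.6500e-07 = 4.51e-07 F/cm^2

4.51e-07


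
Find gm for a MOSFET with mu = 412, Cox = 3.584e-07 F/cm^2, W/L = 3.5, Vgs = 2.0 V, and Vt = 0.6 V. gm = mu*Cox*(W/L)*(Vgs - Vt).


Step 1: Vov = Vgs - Vt = 2.0 - 0.6 = 1.4 V
Step 2: gm = mu * Cox * (W/L) * Vov
Step 3: gm = 412 * 3.584e-07 * 3.5 * 1.4 = 7.24e-04 S

7.24e-04


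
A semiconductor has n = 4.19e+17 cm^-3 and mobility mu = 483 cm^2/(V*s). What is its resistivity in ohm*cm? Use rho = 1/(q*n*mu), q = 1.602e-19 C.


Step 1: sigma = q * n * mu = 1.602e-19 * 4.19e+17 * 483 = 3.24208e+01 S/cm
Step 2: rho = 1 / sigma = 1 / 3.24208e+01 = 0.03084 ohm*cm

0.03084


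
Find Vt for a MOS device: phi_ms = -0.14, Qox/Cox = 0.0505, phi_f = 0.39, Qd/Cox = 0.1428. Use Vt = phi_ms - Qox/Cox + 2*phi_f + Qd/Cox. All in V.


Step 1: Vt = phi_ms - Qox/Cox + 2*phi_f + Qd/Cox
Step 2: Vt = -0.14 - 0.0505 + 2*0.39 + 0.1428
Step 3: Vt = -0.14 - 0.0505 + 0.78 + 0.1428
Step 4: Vt = 0.7323 V

0.7323


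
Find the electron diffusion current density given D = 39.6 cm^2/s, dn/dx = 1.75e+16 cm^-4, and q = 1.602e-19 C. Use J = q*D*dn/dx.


Step 1: J = q * D * (dn/dx)
Step 2: J = 1.602e-19 * 39.6 * 1.75e+16
Step 3: J = 1.11e-01 A/cm^2

1.11e-01


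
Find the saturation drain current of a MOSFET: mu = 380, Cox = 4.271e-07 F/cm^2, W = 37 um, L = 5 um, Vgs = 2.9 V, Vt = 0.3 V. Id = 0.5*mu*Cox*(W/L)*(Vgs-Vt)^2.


Step 1: Overdrive voltage Vov = Vgs - Vt = 2.9 - 0.3 = 2.6 V
Step 2: W/L = 37/5 = 7.4
Step 3: Id = 0.5 * 380 * 4.271e-07 * 7.4 * 2.6^2
Step 4: Id = 4.06e-03 A

4.06e-03


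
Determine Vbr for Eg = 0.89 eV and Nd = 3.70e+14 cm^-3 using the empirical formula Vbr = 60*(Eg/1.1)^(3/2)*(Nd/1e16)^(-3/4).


Step 1: Eg/1.1 = 0.89/1.1 = 0.809091
Step 2: (Eg/1.1)^1.5 = 0.809091^1.5 = 0.727773
Step 3: (Nd/1e16)^(-0.75) = (0.037)^(-0.75) = 11.853557
Step 4: Vbr = 60 * 0.727773 * 11.853557 = 517.6 V

517.6


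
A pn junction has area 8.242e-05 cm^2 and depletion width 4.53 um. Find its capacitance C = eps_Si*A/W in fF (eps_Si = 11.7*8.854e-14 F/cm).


Step 1: eps_Si = 11.7 * 8.854e-14 = 1.035918e-12 F/cm
Step 2: W in cm = 4.53 * 1e-4 = 4.53e-04 cm
Step 3: C = 1.035918e-12 * 8.242e-05 / 4.53e-04 = 1.884776e-13 F
Step 4: C = 188.48 fF

188.48


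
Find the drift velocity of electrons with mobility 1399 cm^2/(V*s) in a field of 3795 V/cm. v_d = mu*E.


Step 1: v_d = mu * E
Step 2: v_d = 1399 * 3795 = 5309205
Step 3: v_d = 5.31e+06 cm/s

5.31e+06


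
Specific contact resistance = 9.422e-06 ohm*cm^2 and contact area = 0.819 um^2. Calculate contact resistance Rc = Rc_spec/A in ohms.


Step 1: Convert area to cm^2: 0.819 um^2 = 8.1900e-09 cm^2
Step 2: Rc = Rc_spec / A = 9.422e-06 / 8.1900e-09
Step 3: Rc = 1.15e+03 ohms

1.15e+03


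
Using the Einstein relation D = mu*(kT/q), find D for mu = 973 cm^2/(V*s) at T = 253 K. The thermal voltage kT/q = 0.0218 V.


Step 1: D = mu * (kT/q)
Step 2: D = 973 * 0.0218
Step 3: D = 21.21 cm^2/s

21.21


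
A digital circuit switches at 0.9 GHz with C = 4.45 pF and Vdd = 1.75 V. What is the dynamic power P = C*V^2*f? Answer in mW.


Step 1: V^2 = 1.75^2 = 3.0625 V^2
Step 2: P = C*V^2*f = 4.45e-12 F * 3.0625 * 0.9e9 Hz
Step 3: P = 1.22653125e-02 W
Step 4: P = 12.265 mW

12.265


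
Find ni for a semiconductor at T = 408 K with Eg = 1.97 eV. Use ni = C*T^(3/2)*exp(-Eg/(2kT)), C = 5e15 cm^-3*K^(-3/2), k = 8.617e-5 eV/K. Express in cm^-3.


Step 1: Compute kT = 8.617e-5 * 408 = 0.03515736 eV
Step 2: Exponent = -Eg/(2kT) = -1.97/(2*0.03515736) = -28.01689
Step 3: T^(3/2) = 408^1.5 = 8241.20
Step 4: ni = 5e15 * 8241.20 * exp(-28.01689) = 2.80e+07 cm^-3

2.80e+07


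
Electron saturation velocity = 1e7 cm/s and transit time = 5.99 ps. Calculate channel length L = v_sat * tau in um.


Step 1: tau in seconds = 5.99 ps * 1e-12 = 5.9900e-12 s
Step 2: L = v_sat * tau = 1e7 * 5.9900e-12 = 5.9900e-05 cm
Step 3: L in um = 5.9900e-05 * 1e4 = 0.599 um

0.599


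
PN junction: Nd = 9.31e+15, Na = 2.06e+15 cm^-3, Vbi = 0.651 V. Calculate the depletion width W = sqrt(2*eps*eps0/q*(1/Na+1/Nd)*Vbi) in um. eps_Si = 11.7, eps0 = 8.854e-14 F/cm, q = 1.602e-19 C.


Step 1: 1/Na + 1/Nd = 1/2.06e+15 + 1/9.31e+15 = 5.92848e-16
Step 2: 2*eps*eps0/q = 2*11.7*8.854e-14/1.602e-19 = 1.293281e+07
Step 3: W^2 = 1.293281e+07 * 5.92848e-16 * 0.651 = 4.99134e-09
Step 4: W = sqrt(4.99134e-09) = 7.065e-05 cm = 0.7065 um

0.7065


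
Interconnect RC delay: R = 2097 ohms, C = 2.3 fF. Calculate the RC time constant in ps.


Step 1: tau = R * C
Step 2: tau = 2097 * 2.3 fF = 2097 * 2.3e-15 F
Step 3: tau = 4.8231e-12 s = 4.8231 ps

4.8231


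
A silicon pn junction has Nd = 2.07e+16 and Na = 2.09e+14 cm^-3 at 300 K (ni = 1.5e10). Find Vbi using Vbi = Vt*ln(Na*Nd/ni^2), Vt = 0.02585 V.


Step 1: Compute Na*Nd/ni^2 = 2.09e+14 * 2.07e+16 / (1.5e10)^2 = 1.9228e+10
Step 2: ln(1.9228e+10) = 23.6796
Step 3: Vbi = 0.02585 * 23.6796 = 0.612 V

0.612


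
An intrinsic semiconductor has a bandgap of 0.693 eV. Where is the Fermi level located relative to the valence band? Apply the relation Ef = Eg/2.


Step 1: For an intrinsic semiconductor, the Fermi level sits at midgap.
Step 2: Ef = Eg / 2 = 0.693 / 2 = 0.3465 eV

0.3465
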